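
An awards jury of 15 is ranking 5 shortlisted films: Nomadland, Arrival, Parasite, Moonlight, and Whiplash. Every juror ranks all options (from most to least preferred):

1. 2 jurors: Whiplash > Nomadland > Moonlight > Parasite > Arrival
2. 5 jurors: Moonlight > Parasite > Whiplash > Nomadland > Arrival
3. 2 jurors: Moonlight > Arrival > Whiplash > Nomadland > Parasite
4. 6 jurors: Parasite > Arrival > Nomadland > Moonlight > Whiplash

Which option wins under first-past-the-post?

First-place votes: Nomadland 0, Arrival 0, Parasite 6, Moonlight 7, Whiplash 2.
Moonlight has the most first-place votes.

Moonlight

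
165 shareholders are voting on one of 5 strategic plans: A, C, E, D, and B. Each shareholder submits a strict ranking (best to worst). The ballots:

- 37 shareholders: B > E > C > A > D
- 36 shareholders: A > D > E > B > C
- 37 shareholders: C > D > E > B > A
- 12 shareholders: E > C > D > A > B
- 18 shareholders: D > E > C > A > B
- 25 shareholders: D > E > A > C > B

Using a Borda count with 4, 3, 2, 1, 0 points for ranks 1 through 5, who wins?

A: 37·1 + 36·4 + 37·0 + 12·1 + 18·1 + 25·2 = 261
C: 37·2 + 36·0 + 37·4 + 12·3 + 18·2 + 25·1 = 319
E: 37·3 + 36·2 + 37·2 + 12·4 + 18·3 + 25·3 = 434
D: 37·0 + 36·3 + 37·3 + 12·2 + 18·4 + 25·4 = 415
B: 37·4 + 36·1 + 37·1 + 12·0 + 18·0 + 25·0 = 221
E has the highest Borda score (434).

E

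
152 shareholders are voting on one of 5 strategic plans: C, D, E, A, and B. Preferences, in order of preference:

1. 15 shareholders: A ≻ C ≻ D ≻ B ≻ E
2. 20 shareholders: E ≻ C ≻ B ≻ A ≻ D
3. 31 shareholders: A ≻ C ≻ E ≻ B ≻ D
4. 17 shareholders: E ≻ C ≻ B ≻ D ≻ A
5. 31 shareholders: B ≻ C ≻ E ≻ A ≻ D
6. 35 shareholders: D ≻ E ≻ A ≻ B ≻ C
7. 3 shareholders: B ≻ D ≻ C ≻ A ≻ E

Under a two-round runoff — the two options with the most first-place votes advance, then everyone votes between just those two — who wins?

E

Round 1 first-place votes: C 0, D 35, E 37, A 46, B 34.
A and E advance.
Runoff: A is preferred to E by 49 voters; E by 103.
E wins the runoff.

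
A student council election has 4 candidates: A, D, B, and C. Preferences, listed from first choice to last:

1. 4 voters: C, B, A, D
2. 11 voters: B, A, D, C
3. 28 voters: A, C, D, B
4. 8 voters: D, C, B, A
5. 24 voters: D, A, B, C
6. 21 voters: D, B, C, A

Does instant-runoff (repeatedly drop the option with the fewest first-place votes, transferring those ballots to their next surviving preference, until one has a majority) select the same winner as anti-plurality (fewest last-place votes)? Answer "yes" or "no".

yes

Instant-runoff — R1 A 28, D 53, B 11, C 4 (D winner). Winner: D.
Anti-plurality — last-place votes: A 29, D 4, B 28, C 35. Winner: D.
The two methods agree.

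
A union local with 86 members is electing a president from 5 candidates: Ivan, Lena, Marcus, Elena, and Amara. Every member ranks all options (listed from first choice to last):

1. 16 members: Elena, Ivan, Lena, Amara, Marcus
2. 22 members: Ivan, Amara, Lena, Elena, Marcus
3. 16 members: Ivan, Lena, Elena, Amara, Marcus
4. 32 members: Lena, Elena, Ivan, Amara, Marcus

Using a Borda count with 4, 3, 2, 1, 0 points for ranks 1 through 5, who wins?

Ivan: 16·3 + 22·4 + 16·4 + 32·2 = 264
Lena: 16·2 + 22·2 + 16·3 + 32·4 = 252
Marcus: 16·0 + 22·0 + 16·0 + 32·0 = 0
Elena: 16·4 + 22·1 + 16·2 + 32·3 = 214
Amara: 16·1 + 22·3 + 16·1 + 32·1 = 130
Ivan has the highest Borda score (264).

Ivan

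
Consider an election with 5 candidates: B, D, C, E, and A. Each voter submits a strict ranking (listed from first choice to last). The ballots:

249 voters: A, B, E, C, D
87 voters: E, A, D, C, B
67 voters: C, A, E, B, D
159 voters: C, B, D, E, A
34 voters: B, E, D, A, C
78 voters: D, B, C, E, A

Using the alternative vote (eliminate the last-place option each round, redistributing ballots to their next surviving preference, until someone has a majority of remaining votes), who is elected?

A

Round 1: B 34, D 78, C 226, E 87, A 249. Eliminate B.
Round 2: D 78, C 226, E 121, A 249. Eliminate D.
Round 3: C 304, E 121, A 249. Eliminate E.
Round 4: C 304, A 370. A has a majority.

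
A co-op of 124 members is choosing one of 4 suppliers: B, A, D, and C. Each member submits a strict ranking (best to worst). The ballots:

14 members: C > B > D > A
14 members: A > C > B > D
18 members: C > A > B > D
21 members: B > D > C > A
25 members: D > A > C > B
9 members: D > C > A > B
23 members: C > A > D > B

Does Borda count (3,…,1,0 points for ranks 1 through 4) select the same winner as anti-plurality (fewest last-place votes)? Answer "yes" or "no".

Borda — scores: B 123, A 183, D 181, C 257. Winner: C.
Anti-plurality — last-place votes: B 57, A 35, D 32, C 0. Winner: C.
The two methods agree.

yes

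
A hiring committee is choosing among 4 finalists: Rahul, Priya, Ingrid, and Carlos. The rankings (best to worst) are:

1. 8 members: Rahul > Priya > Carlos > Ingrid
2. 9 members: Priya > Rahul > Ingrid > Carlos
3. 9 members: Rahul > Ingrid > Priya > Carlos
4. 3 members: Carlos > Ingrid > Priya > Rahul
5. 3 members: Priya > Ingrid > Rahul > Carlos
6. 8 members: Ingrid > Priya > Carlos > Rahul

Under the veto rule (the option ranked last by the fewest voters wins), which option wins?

Priya

Last-place votes: Rahul 11, Priya 0, Ingrid 8, Carlos 21.
Priya is ranked last by the fewest voters, so Priya wins.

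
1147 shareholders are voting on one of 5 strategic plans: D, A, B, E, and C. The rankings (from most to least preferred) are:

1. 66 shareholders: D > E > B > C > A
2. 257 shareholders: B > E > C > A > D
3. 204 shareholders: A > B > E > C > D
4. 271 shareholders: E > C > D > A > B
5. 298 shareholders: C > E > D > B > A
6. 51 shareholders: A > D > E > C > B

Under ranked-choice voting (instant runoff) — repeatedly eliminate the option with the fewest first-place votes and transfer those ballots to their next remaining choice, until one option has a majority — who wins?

Round 1: D 66, A 255, B 257, E 271, C 298. Eliminate D.
Round 2: A 255, B 257, E 337, C 298. Eliminate A.
Round 3: B 461, E 388, C 298. Eliminate C.
Round 4: B 461, E 686. E has a majority.

E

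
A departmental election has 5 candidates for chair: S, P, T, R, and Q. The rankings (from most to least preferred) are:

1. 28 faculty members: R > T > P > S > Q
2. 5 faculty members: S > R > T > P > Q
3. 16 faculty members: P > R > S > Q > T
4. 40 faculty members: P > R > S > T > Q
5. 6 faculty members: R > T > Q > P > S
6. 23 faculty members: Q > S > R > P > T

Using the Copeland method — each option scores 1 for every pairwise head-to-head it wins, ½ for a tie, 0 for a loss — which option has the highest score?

R

S: beats T and Q; loses to P and R → score 2.
P: beats S, T, and Q; loses to R → score 3.
T: beats Q; loses to S, P, and R → score 1.
R: beats S, P, T, and Q → score 4.
Q: loses to S, P, T, and R → score 0.
R has the best pairwise record.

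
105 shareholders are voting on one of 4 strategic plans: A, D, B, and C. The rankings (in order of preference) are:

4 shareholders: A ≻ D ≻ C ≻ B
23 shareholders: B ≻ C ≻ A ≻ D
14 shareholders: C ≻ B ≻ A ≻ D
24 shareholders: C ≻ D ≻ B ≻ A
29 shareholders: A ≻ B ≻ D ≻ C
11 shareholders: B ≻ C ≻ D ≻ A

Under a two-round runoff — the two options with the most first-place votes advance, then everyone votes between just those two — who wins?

B

Round 1 first-place votes: A 33, D 0, B 34, C 38.
C and B advance.
Runoff: C is preferred to B by 42 voters; B by 63.
B wins the runoff.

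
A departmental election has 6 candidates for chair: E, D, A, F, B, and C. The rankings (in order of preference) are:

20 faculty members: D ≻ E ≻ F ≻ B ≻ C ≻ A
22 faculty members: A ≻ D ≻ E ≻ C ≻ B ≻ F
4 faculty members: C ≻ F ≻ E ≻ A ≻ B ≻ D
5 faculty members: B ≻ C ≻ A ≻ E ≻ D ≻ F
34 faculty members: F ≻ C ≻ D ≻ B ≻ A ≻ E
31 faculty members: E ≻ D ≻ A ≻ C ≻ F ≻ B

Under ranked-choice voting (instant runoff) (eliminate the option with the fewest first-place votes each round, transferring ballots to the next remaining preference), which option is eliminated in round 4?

Round 1: E 31, D 20, A 22, F 34, B 5, C 4. Eliminate C.
Round 2: E 31, D 20, A 22, F 38, B 5. Eliminate B.
Round 3: E 31, D 20, A 27, F 38. Eliminate D.
Round 4: E 51, A 27, F 38. Eliminate A.

A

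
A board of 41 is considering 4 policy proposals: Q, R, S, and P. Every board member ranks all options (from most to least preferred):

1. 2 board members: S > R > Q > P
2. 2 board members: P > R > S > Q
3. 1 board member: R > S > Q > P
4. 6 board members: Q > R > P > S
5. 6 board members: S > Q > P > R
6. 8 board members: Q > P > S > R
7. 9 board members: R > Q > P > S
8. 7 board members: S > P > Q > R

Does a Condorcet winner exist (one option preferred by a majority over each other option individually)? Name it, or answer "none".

Q

Q vs R: 27–14 for Q.
Q vs S: 23–18 for Q.
Q vs P: 32–9 for Q.
Q beats every other option head-to-head.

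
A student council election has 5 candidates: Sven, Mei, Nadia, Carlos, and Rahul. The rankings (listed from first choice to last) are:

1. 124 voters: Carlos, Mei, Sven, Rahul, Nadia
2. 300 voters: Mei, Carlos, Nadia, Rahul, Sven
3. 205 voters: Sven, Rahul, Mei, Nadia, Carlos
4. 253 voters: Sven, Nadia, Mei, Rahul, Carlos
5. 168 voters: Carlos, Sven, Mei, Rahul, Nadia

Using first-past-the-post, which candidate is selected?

First-place votes: Sven 458, Mei 300, Nadia 0, Carlos 292, Rahul 0.
Sven has the most first-place votes.

Sven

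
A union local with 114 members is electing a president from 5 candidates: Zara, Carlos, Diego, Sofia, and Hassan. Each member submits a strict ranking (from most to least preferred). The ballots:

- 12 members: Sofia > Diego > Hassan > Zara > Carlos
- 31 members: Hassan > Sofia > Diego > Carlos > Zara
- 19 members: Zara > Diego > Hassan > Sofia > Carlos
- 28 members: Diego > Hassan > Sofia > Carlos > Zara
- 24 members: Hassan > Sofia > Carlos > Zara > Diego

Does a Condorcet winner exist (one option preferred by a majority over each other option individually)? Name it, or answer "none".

Checking pairwise contests:
Carlos beats Zara 83–31.
Diego beats Carlos 90–24.
Sofia beats Diego 67–47.
Hassan beats Sofia 102–12.
Diego beats Hassan 59–55.
Every option loses at least one head-to-head, so there is no Condorcet winner.

none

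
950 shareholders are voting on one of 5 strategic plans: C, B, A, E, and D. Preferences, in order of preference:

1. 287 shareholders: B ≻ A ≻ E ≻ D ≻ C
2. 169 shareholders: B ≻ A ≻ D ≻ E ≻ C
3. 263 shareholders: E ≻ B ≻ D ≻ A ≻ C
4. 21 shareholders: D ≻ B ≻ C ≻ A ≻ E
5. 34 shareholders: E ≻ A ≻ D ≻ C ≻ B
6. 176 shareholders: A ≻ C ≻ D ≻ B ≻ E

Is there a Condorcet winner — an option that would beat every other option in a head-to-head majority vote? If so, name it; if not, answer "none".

B vs C: 740–210 for B.
B vs A: 740–210 for B.
B vs E: 653–297 for B.
B vs D: 719–231 for B.
B beats every other option head-to-head.

B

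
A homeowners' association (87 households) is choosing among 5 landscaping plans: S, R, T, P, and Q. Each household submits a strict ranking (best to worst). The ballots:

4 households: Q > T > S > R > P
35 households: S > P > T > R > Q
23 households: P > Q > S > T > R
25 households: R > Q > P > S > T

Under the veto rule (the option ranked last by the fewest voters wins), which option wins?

Last-place votes: S 0, R 23, T 25, P 4, Q 35.
S is ranked last by the fewest voters, so S wins.

S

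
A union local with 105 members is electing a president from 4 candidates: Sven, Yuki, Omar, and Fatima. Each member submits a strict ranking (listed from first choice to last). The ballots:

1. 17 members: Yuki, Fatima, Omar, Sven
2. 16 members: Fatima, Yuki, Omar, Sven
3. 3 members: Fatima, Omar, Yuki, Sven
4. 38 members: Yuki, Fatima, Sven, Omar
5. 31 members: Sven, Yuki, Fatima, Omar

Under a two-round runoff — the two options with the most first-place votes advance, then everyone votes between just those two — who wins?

Yuki

Round 1 first-place votes: Sven 31, Yuki 55, Omar 0, Fatima 19.
Yuki and Sven advance.
Runoff: Yuki is preferred to Sven by 74 voters; Sven by 31.
Yuki wins the runoff.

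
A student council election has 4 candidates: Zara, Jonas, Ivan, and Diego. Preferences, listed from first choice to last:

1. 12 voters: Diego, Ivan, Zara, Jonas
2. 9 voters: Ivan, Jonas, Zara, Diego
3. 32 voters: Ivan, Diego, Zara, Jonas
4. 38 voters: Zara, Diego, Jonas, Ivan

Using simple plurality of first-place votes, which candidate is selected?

First-place votes: Zara 38, Jonas 0, Ivan 41, Diego 12.
Ivan has the most first-place votes.

Ivan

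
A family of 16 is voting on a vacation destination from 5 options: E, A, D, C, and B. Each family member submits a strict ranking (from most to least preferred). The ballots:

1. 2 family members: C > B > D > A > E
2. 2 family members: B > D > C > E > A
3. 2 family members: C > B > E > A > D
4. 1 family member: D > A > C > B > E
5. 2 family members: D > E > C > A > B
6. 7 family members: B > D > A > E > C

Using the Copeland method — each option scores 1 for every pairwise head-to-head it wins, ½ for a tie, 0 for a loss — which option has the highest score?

B

E: beats C; loses to A, D, and B → score 1.
A: beats E; ties C; loses to D and B → score 1.5.
D: beats E, A, and C; loses to B → score 3.
C: ties A; loses to E, D, and B → score 0.5.
B: beats E, A, D, and C → score 4.
B has the best pairwise record.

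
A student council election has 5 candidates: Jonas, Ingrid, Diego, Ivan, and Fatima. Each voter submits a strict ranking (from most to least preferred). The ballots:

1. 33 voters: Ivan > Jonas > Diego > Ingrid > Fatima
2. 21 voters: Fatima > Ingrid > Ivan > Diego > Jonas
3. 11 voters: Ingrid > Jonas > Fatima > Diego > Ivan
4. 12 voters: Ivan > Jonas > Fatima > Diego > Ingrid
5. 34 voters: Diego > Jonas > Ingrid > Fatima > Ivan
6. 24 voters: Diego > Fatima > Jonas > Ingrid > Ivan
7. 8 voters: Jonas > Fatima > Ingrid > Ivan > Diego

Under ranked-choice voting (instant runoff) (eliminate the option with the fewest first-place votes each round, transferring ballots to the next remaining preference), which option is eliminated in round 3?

Round 1: Jonas 8, Ingrid 11, Diego 58, Ivan 45, Fatima 21. Eliminate Jonas.
Round 2: Ingrid 11, Diego 58, Ivan 45, Fatima 29. Eliminate Ingrid.
Round 3: Diego 58, Ivan 45, Fatima 40. Eliminate Fatima.

Fatima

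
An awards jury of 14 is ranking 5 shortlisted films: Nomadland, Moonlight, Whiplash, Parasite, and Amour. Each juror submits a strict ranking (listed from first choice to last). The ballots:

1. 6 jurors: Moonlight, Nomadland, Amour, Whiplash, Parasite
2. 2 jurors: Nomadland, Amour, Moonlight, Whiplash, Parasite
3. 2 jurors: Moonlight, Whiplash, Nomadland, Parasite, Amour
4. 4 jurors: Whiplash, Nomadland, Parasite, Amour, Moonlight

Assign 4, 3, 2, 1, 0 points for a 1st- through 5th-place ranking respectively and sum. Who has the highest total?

Nomadland

Nomadland: 6·3 + 2·4 + 2·2 + 4·3 = 42
Moonlight: 6·4 + 2·2 + 2·4 + 4·0 = 36
Whiplash: 6·1 + 2·1 + 2·3 + 4·4 = 30
Parasite: 6·0 + 2·0 + 2·1 + 4·2 = 10
Amour: 6·2 + 2·3 + 2·0 + 4·1 = 22
Nomadland has the highest Borda score (42).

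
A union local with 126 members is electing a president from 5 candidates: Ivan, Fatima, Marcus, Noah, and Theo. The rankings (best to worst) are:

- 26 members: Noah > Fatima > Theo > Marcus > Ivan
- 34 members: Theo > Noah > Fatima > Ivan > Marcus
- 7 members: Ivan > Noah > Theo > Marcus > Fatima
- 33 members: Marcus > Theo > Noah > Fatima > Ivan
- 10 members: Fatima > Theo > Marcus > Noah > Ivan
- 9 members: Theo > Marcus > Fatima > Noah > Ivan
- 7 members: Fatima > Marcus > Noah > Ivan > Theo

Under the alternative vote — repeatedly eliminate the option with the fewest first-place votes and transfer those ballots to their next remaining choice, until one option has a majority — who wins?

Theo

Round 1: Ivan 7, Fatima 17, Marcus 33, Noah 26, Theo 43. Eliminate Ivan.
Round 2: Fatima 17, Marcus 33, Noah 33, Theo 43. Eliminate Fatima.
Round 3: Marcus 40, Noah 33, Theo 53. Eliminate Noah.
Round 4: Marcus 40, Theo 86. Theo has a majority.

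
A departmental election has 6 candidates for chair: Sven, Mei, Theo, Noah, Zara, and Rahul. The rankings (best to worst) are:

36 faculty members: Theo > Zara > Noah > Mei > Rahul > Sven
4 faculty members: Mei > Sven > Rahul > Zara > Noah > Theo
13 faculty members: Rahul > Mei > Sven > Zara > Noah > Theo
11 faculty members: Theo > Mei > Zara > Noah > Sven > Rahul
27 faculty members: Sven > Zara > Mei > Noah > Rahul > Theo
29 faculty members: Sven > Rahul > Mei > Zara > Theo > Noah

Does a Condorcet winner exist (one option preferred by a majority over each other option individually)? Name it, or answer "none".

Checking pairwise contests:
Mei beats Sven 64–56.
Zara beats Mei 63–57.
Sven beats Theo 73–47.
Sven beats Noah 73–47.
Sven beats Zara 73–47.
Sven beats Rahul 71–49.
Every option loses at least one head-to-head, so there is no Condorcet winner.

none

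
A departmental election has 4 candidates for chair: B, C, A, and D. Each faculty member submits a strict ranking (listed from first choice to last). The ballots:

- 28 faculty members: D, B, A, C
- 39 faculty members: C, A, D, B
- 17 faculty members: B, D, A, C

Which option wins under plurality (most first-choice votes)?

C

First-place votes: B 17, C 39, A 0, D 28.
C has the most first-place votes.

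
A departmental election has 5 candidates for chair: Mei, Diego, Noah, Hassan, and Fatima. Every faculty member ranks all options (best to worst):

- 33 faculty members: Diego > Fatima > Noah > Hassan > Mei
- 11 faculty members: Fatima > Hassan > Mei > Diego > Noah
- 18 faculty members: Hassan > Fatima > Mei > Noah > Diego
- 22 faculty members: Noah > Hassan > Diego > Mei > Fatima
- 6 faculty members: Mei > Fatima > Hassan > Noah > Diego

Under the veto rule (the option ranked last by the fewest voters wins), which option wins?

Last-place votes: Mei 33, Diego 24, Noah 11, Hassan 0, Fatima 22.
Hassan is ranked last by the fewest voters, so Hassan wins.

Hassan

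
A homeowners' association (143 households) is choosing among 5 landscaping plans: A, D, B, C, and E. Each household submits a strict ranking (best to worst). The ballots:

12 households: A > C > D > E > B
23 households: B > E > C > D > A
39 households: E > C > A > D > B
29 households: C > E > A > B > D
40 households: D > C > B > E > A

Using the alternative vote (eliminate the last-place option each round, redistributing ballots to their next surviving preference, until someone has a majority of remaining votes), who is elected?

Round 1: A 12, D 40, B 23, C 29, E 39. Eliminate A.
Round 2: D 40, B 23, C 41, E 39. Eliminate B.
Round 3: D 40, C 41, E 62. Eliminate D.
Round 4: C 81, E 62. C has a majority.

C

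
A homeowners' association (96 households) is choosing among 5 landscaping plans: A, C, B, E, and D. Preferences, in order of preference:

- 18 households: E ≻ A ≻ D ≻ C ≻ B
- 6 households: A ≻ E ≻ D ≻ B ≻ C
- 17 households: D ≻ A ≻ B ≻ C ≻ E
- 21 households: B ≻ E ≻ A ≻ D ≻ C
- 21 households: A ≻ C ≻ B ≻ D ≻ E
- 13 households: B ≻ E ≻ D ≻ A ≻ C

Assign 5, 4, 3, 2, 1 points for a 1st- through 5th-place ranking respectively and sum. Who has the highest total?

A: 18·4 + 6·5 + 17·4 + 21·3 + 21·5 + 13·2 = 364
C: 18·2 + 6·1 + 17·2 + 21·1 + 21·4 + 13·1 = 194
B: 18·1 + 6·2 + 17·3 + 21·5 + 21·3 + 13·5 = 314
E: 18·5 + 6·4 + 17·1 + 21·4 + 21·1 + 13·4 = 288
D: 18·3 + 6·3 + 17·5 + 21·2 + 21·2 + 13·3 = 280
A has the highest Borda score (364).

A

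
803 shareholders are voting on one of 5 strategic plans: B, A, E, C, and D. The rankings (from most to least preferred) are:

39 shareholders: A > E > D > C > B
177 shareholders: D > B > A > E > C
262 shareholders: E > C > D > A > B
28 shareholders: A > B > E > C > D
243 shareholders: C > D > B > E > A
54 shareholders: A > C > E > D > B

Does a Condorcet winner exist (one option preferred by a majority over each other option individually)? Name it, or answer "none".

none

Checking pairwise contests:
C beats B 598–205.
B beats A 420–383.
B beats E 448–355.
E beats C 506–297.
C beats D 587–216.
Every option loses at least one head-to-head, so there is no Condorcet winner.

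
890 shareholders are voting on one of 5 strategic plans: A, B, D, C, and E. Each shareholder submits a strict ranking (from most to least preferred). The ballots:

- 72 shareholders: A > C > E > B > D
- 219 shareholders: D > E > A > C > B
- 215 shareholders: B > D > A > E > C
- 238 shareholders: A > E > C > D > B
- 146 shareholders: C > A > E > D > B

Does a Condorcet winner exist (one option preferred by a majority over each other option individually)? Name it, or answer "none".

A vs B: 675–215 for A.
A vs D: 456–434 for A.
A vs C: 744–146 for A.
A vs E: 671–219 for A.
A beats every other option head-to-head.

A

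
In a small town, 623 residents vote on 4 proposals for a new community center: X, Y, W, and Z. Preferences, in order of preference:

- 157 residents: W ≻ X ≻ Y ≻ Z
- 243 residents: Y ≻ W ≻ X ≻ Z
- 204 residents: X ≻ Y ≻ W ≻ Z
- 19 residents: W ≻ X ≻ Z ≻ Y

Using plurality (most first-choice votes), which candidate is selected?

First-place votes: X 204, Y 243, W 176, Z 0.
Y has the most first-place votes.

Y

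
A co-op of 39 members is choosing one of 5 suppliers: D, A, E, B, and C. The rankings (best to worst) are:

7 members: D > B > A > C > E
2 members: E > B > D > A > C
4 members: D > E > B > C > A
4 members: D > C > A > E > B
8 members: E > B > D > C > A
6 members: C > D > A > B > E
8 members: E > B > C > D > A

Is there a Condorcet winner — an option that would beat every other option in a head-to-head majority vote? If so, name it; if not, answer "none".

D

D vs A: 39–0 for D.
D vs E: 21–18 for D.
D vs B: 21–18 for D.
D vs C: 25–14 for D.
D beats every other option head-to-head.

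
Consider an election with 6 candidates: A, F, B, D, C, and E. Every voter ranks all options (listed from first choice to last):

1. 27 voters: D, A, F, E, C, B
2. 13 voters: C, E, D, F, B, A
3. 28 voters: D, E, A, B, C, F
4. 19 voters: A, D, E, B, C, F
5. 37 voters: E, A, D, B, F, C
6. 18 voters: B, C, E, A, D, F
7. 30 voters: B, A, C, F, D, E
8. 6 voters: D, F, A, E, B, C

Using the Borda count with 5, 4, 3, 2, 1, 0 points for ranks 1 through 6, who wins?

A: 27·4 + 13·0 + 28·3 + 19·5 + 37·4 + 18·2 + 30·4 + 6·3 = 609
F: 27·3 + 13·2 + 28·0 + 19·0 + 37·1 + 18·0 + 30·2 + 6·4 = 228
B: 27·0 + 13·1 + 28·2 + 19·2 + 37·2 + 18·5 + 30·5 + 6·1 = 427
D: 27·5 + 13·3 + 28·5 + 19·4 + 37·3 + 18·1 + 30·1 + 6·5 = 579
C: 27·1 + 13·5 + 28·1 + 19·1 + 37·0 + 18·4 + 30·3 + 6·0 = 301
E: 27·2 + 13·4 + 28·4 + 19·3 + 37·5 + 18·3 + 30·0 + 6·2 = 526
A has the highest Borda score (609).

A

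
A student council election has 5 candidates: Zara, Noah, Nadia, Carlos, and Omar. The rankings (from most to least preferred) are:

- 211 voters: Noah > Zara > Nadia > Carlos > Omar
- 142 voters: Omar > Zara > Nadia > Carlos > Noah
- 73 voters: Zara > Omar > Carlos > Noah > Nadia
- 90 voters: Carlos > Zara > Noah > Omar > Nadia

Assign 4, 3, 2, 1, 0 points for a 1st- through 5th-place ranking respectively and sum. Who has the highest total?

Zara

Zara: 211·3 + 142·3 + 73·4 + 90·3 = 1621
Noah: 211·4 + 142·0 + 73·1 + 90·2 = 1097
Nadia: 211·2 + 142·2 + 73·0 + 90·0 = 706
Carlos: 211·1 + 142·1 + 73·2 + 90·4 = 859
Omar: 211·0 + 142·4 + 73·3 + 90·1 = 877
Zara has the highest Borda score (1621).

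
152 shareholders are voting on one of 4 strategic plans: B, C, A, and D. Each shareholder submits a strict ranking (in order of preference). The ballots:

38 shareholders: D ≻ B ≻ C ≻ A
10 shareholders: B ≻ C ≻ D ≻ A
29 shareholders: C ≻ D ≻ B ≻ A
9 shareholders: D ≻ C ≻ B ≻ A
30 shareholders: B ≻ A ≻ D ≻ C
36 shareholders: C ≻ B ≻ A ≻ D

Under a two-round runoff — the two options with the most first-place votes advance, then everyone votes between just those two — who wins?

D

Round 1 first-place votes: B 40, C 65, A 0, D 47.
C and D advance.
Runoff: C is preferred to D by 75 voters; D by 77.
D wins the runoff.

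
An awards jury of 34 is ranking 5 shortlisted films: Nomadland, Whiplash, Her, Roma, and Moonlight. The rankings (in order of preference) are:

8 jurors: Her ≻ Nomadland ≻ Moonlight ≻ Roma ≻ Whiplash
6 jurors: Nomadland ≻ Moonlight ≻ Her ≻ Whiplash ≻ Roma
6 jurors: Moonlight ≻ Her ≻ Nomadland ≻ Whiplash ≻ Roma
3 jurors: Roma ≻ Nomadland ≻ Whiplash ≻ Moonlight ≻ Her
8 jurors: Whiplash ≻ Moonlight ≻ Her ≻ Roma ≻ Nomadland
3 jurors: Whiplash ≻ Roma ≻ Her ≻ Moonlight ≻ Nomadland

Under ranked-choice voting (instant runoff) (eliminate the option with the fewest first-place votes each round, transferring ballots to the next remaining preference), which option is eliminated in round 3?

Nomadland

Round 1: Nomadland 6, Whiplash 11, Her 8, Roma 3, Moonlight 6. Eliminate Roma.
Round 2: Nomadland 9, Whiplash 11, Her 8, Moonlight 6. Eliminate Moonlight.
Round 3: Nomadland 9, Whiplash 11, Her 14. Eliminate Nomadland.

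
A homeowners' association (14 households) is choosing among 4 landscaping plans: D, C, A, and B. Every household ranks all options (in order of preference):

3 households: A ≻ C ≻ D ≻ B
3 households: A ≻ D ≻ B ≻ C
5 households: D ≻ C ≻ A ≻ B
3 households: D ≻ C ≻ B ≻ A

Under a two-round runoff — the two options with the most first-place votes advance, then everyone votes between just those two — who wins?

D

Round 1 first-place votes: D 8, C 0, A 6, B 0.
D and A advance.
Runoff: D is preferred to A by 8 voters; A by 6.
D wins the runoff.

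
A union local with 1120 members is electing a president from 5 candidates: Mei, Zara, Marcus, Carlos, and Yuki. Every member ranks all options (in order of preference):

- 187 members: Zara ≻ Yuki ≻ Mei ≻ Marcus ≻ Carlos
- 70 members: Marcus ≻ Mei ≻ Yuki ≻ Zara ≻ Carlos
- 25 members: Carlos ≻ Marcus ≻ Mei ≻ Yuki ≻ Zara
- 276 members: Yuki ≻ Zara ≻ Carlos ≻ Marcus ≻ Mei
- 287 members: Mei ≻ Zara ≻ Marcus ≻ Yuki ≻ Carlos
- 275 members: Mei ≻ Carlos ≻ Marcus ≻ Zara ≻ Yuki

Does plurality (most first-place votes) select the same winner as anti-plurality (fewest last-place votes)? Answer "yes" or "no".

no

Plurality — first-place votes: Mei 562, Zara 187, Marcus 70, Carlos 25, Yuki 276. Winner: Mei.
Anti-plurality — last-place votes: Mei 276, Zara 25, Marcus 0, Carlos 544, Yuki 275. Winner: Marcus.
The two methods disagree.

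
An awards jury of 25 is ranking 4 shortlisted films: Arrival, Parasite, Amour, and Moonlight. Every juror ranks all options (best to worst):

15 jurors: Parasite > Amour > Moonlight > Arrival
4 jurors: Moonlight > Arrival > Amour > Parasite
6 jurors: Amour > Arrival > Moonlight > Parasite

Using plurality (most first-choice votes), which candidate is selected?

First-place votes: Arrival 0, Parasite 15, Amour 6, Moonlight 4.
Parasite has the most first-place votes.

Parasite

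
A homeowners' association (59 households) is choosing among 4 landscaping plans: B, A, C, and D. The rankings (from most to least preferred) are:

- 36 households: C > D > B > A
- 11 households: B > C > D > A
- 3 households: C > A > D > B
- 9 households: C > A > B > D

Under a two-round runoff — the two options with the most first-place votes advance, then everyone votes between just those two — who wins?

C

Round 1 first-place votes: B 11, A 0, C 48, D 0.
C and B advance.
Runoff: C is preferred to B by 48 voters; B by 11.
C wins the runoff.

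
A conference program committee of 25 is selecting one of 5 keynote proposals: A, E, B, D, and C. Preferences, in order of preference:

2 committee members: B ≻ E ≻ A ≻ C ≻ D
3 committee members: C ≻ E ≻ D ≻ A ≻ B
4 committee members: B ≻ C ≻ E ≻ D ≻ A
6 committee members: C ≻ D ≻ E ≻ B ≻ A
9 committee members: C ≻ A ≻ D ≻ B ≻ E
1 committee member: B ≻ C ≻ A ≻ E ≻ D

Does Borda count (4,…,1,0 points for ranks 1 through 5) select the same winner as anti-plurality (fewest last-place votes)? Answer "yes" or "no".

yes

Borda — scores: A 36, E 36, B 43, D 46, C 89. Winner: C.
Anti-plurality — last-place votes: A 10, E 9, B 3, D 3, C 0. Winner: C.
The two methods agree.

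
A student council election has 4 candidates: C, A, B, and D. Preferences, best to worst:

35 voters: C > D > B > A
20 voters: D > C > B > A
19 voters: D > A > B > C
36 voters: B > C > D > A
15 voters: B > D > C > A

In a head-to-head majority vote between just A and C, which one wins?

C

Voters preferring A to C: 19; preferring C to A: 106.
C wins the head-to-head.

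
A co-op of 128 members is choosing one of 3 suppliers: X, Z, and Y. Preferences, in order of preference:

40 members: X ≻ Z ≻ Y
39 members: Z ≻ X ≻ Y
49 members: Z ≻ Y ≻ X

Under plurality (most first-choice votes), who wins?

First-place votes: X 40, Z 88, Y 0.
Z has the most first-place votes.

Z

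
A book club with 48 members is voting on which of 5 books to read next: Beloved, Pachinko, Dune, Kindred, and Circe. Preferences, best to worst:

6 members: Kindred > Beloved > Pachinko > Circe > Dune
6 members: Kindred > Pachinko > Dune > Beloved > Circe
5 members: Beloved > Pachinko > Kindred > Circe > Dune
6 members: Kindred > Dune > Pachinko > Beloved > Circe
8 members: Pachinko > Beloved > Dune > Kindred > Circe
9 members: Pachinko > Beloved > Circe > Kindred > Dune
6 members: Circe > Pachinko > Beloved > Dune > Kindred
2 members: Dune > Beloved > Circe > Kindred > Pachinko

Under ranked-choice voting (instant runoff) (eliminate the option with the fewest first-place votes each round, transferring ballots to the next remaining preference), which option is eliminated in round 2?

Circe

Round 1: Beloved 5, Pachinko 17, Dune 2, Kindred 18, Circe 6. Eliminate Dune.
Round 2: Beloved 7, Pachinko 17, Kindred 18, Circe 6. Eliminate Circe.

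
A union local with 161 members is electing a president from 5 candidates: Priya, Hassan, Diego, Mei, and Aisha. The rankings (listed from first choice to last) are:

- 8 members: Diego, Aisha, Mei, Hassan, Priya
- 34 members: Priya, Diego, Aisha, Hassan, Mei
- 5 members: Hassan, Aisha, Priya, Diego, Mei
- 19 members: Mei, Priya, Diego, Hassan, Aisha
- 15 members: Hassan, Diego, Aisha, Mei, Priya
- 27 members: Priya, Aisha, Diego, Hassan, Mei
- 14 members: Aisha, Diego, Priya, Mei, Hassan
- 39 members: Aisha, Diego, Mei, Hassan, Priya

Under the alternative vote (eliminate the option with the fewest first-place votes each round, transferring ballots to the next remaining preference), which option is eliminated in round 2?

Mei

Round 1: Priya 61, Hassan 20, Diego 8, Mei 19, Aisha 53. Eliminate Diego.
Round 2: Priya 61, Hassan 20, Mei 19, Aisha 61. Eliminate Mei.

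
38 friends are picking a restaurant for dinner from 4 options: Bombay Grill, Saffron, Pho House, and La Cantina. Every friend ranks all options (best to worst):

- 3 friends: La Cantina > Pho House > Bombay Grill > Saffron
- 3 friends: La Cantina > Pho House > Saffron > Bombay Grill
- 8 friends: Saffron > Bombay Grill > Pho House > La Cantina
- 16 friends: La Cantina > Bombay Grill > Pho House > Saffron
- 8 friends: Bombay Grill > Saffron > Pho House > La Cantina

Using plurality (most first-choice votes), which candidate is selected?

First-place votes: Bombay Grill 8, Saffron 8, Pho House 0, La Cantina 22.
La Cantina has the most first-place votes.

La Cantina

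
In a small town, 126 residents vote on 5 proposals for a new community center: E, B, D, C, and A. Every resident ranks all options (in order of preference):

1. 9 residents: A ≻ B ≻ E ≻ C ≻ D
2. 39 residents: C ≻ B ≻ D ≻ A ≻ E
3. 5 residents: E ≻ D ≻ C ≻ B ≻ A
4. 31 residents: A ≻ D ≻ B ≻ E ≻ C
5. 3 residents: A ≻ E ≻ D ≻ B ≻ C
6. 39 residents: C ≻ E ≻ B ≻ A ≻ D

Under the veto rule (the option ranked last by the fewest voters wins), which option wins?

Last-place votes: E 39, B 0, D 48, C 34, A 5.
B is ranked last by the fewest voters, so B wins.

B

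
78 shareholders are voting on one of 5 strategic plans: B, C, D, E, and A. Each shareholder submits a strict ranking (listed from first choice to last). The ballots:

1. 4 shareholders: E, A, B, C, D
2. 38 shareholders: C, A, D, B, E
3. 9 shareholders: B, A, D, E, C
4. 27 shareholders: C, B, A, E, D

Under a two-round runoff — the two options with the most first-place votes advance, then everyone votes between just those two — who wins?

Round 1 first-place votes: B 9, C 65, D 0, E 4, A 0.
C and B advance.
Runoff: C is preferred to B by 65 voters; B by 13.
C wins the runoff.

C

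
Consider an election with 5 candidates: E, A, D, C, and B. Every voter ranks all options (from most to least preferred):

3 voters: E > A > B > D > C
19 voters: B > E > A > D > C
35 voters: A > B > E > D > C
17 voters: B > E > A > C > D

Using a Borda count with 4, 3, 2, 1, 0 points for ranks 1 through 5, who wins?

B

E: 3·4 + 19·3 + 35·2 + 17·3 = 190
A: 3·3 + 19·2 + 35·4 + 17·2 = 221
D: 3·1 + 19·1 + 35·1 + 17·0 = 57
C: 3·0 + 19·0 + 35·0 + 17·1 = 17
B: 3·2 + 19·4 + 35·3 + 17·4 = 255
B has the highest Borda score (255).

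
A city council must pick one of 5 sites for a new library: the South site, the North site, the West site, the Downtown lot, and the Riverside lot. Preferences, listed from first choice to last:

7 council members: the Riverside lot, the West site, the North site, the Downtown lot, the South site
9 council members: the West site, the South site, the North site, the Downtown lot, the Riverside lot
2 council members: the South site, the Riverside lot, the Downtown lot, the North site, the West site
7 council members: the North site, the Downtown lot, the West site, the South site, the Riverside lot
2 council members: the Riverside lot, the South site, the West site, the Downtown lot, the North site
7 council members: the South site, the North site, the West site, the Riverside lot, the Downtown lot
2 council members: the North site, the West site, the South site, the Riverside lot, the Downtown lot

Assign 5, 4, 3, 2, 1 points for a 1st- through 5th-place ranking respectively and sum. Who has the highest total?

the South site: 7·1 + 9·4 + 2·5 + 7·2 + 2·4 + 7·5 + 2·3 = 116
the North site: 7·3 + 9·3 + 2·2 + 7·5 + 2·1 + 7·4 + 2·5 = 127
the West site: 7·4 + 9·5 + 2·1 + 7·3 + 2·3 + 7·3 + 2·4 = 131
the Downtown lot: 7·2 + 9·2 + 2·3 + 7·4 + 2·2 + 7·1 + 2·1 = 79
the Riverside lot: 7·5 + 9·1 + 2·4 + 7·1 + 2·5 + 7·2 + 2·2 = 87
the West site has the highest Borda score (131).

the West site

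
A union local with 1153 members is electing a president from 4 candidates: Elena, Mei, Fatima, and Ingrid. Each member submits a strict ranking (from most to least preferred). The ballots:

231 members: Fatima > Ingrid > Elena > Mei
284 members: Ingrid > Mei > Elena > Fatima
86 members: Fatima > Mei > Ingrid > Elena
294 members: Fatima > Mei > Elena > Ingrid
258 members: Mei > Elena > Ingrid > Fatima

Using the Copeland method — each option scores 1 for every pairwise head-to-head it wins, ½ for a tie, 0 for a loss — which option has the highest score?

Elena: loses to Mei, Fatima, and Ingrid → score 0.
Mei: beats Elena and Ingrid; loses to Fatima → score 2.
Fatima: beats Elena, Mei, and Ingrid → score 3.
Ingrid: beats Elena; loses to Mei and Fatima → score 1.
Fatima has the best pairwise record.

Fatima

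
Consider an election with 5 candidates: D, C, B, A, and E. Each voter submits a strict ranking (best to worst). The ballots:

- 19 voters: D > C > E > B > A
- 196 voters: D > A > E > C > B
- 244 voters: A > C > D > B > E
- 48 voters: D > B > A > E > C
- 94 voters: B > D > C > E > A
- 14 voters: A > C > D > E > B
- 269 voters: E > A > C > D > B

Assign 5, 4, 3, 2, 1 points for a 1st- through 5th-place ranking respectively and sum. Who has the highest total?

D: 19·5 + 196·5 + 244·3 + 48·5 + 94·4 + 14·3 + 269·2 = 3003
C: 19·4 + 196·2 + 244·4 + 48·1 + 94·3 + 14·4 + 269·3 = 2637
B: 19·2 + 196·1 + 244·2 + 48·4 + 94·5 + 14·1 + 269·1 = 1667
A: 19·1 + 196·4 + 244·5 + 48·3 + 94·1 + 14·5 + 269·4 = 3407
E: 19·3 + 196·3 + 244·1 + 48·2 + 94·2 + 14·2 + 269·5 = 2546
A has the highest Borda score (3407).

A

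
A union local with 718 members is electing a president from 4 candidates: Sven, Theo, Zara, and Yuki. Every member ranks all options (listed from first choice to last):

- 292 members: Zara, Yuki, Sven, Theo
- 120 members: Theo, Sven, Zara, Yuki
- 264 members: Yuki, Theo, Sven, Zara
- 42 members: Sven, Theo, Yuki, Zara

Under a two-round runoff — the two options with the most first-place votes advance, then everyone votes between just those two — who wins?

Zara

Round 1 first-place votes: Sven 42, Theo 120, Zara 292, Yuki 264.
Zara and Yuki advance.
Runoff: Zara is preferred to Yuki by 412 voters; Yuki by 306.
Zara wins the runoff.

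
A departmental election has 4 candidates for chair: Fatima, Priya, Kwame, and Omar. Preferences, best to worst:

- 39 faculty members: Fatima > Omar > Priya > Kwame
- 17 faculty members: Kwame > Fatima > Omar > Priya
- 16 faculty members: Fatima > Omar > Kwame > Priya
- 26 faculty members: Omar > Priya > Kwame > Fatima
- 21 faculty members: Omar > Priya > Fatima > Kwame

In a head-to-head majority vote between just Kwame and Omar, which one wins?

Omar

Voters preferring Kwame to Omar: 17; preferring Omar to Kwame: 102.
Omar wins the head-to-head.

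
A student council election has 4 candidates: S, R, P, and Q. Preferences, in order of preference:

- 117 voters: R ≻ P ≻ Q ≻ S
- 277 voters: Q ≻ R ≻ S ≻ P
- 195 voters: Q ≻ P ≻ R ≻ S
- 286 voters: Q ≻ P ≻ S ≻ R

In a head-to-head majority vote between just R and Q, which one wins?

Q

Voters preferring R to Q: 117; preferring Q to R: 758.
Q wins the head-to-head.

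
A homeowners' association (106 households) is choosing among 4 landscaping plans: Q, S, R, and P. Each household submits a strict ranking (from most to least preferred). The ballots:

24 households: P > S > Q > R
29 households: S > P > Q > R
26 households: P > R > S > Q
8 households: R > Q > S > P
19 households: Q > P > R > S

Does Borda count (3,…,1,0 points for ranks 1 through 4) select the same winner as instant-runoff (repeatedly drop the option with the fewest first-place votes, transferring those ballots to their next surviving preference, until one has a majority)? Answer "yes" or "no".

Borda — scores: Q 126, S 169, R 95, P 246. Winner: P.
Instant-runoff — R1 Q 19, S 29, R 8, P 50 (R out); R2 Q 27, S 29, P 50 (Q out); R3 S 37, P 69 (P winner). Winner: P.
The two methods agree.

yes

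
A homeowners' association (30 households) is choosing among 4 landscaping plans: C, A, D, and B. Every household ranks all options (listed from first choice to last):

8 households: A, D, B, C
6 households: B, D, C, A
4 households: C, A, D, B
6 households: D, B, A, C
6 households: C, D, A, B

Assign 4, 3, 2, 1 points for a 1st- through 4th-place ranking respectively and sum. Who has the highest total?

C: 8·1 + 6·2 + 4·4 + 6·1 + 6·4 = 66
A: 8·4 + 6·1 + 4·3 + 6·2 + 6·2 = 74
D: 8·3 + 6·3 + 4·2 + 6·4 + 6·3 = 92
B: 8·2 + 6·4 + 4·1 + 6·3 + 6·1 = 68
D has the highest Borda score (92).

D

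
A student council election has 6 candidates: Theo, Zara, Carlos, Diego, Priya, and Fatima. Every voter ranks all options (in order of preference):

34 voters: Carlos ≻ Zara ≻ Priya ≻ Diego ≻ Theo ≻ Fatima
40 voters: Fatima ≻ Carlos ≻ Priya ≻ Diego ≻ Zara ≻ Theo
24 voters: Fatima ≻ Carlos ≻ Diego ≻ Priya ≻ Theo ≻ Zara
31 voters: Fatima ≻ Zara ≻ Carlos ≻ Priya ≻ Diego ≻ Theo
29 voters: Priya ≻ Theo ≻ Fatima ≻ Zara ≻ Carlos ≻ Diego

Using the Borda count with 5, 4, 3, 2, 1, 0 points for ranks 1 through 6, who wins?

Theo: 34·1 + 40·0 + 24·1 + 31·0 + 29·4 = 174
Zara: 34·4 + 40·1 + 24·0 + 31·4 + 29·2 = 358
Carlos: 34·5 + 40·4 + 24·4 + 31·3 + 29·1 = 548
Diego: 34·2 + 40·2 + 24·3 + 31·1 + 29·0 = 251
Priya: 34·3 + 40·3 + 24·2 + 31·2 + 29·5 = 477
Fatima: 34·0 + 40·5 + 24·5 + 31·5 + 29·3 = 562
Fatima has the highest Borda score (562).

Fatima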